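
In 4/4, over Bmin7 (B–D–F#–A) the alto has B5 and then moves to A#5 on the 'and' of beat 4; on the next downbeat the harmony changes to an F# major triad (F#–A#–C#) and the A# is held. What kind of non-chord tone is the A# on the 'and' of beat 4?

Anticipation.

The harmony at that moment is B minor seventh chord (B, D, F#, A); A#5 is not a chord tone.
It is approached by step down from B5 and then sustained as the same pitch into the next harmony.
Arriving early and becoming a chord tone when the harmony changes — an anticipation.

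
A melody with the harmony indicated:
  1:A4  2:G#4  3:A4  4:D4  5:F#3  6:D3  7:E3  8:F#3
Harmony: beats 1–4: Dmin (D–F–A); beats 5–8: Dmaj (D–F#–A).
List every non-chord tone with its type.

G#4 (beat 2) — neighbor tone; E3 (beat 7) — passing tone.

The harmony at that moment is D minor triad (D, F, A); G#4 is not a chord tone.
It is approached by step down from A4 and left by step up to A4.
Step away and step back to the same note — a neighbor tone (lower neighbor).
The harmony at that moment is D major triad (D, F#, A); E3 is not a chord tone.
It is approached by step up from D3 and left by step up to F#3.
Step in, step out in the same direction — a passing tone.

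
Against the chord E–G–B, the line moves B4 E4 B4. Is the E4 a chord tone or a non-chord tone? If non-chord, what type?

E minor triad contains E, G, B; E is the root, so it is a chord tone.

Chord tone (the root of E minor triad).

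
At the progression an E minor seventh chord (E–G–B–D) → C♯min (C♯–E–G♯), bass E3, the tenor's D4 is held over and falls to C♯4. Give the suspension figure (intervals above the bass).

7–6 suspension.

At the second chord the bass is E3. The suspended D4 lies a seventh above the bass; after resolving down by step to C♯4, the interval above the bass becomes a sixth.
Suspension figures are named by those two intervals: 7–6.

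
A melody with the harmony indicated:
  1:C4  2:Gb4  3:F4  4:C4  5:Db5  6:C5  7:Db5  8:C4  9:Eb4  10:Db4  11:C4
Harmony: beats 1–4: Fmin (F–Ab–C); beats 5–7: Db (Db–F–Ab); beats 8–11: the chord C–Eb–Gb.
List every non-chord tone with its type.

Gb4 (beat 2) — appoggiatura; C5 (beat 6) — neighbor tone; Db4 (beat 10) — passing tone.

The harmony at that moment is F minor triad (F, Ab, C); Gb4 is not a chord tone.
It is approached by leap up from C4 and left by step down to F4.
Leap in, step out — an appoggiatura.
The harmony at that moment is Db major triad (Db, F, Ab); C5 is not a chord tone.
It is approached by step down from Db5 and left by step up to Db5.
Step away and step back to the same note — a neighbor tone (lower neighbor).
The harmony at that moment is C diminished triad (C, Eb, Gb); Db4 is not a chord tone.
It is approached by step down from Eb4 and left by step down to C4.
Step in, step out in the same direction — a passing tone.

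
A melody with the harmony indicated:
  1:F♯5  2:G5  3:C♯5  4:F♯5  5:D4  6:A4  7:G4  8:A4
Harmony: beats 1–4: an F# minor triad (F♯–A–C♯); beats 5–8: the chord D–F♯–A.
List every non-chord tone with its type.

G5 (beat 2) — escape tone; G4 (beat 7) — neighbor tone.

The harmony at that moment is F♯ minor triad (F♯, A, C♯); G5 is not a chord tone.
It is approached by step up from F♯5 and left by leap down to C♯5.
Step in, leap out — an escape tone.
The harmony at that moment is D major triad (D, F♯, A); G4 is not a chord tone.
It is approached by step down from A4 and left by step up to A4.
Step away and step back to the same note — a neighbor tone (lower neighbor).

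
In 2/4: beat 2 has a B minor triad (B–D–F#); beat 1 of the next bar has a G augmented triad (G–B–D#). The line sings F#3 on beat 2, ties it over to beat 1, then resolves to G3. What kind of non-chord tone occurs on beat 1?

The harmony at that moment is G augmented triad (G, B, D#); F#3 is not a chord tone.
It is held over (the same pitch as the preceding F#3) and left by step up to G3.
Held over from the previous chord and resolving up by step — a retardation.

Retardation.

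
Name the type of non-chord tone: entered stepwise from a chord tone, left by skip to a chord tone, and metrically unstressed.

Escape tone.

Approach: by step. Departure: by leap. Metric position: weak.
Step in, leap out, from a weak position — an escape tone (échappée). (It is the mirror image of the appoggiatura, which leaps in and steps out on a strong beat.)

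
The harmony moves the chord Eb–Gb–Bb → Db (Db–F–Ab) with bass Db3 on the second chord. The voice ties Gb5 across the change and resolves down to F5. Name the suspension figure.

At the second chord the bass is Db3. The suspended Gb5 lies a fourth above the bass; after resolving down by step to F5, the interval above the bass becomes a third.
Suspension figures are named by those two intervals: 4–3.

4–3 suspension.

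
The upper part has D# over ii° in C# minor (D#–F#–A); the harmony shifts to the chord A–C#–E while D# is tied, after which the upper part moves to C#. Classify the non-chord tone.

The harmony at that moment is A major triad (A, C#, E); D# is not a chord tone.
It is held over (the same pitch as the preceding D#) and left by step down to C#.
Held over from the previous chord and resolving down by step — a suspension.

D# is a suspension.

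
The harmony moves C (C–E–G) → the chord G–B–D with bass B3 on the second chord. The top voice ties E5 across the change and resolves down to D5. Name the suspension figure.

At the second chord the bass is B3. The suspended E5 lies a fourth above the bass; after resolving down by step to D5, the interval above the bass becomes a third.
Suspension figures are named by those two intervals: 4–3.

4–3 suspension.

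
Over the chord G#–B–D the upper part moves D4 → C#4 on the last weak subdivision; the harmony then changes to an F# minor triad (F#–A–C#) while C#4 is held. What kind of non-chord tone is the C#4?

The harmony at that moment is G# diminished triad (G#, B, D); C#4 is not a chord tone.
It is approached by step down from D4 and then sustained as the same pitch into the next harmony.
Arriving early and becoming a chord tone when the harmony changes — an anticipation.

C#4 is an anticipation.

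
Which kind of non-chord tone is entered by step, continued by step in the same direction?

Passing tone.

Approach: by step. Departure: by step, continuing in the same direction.
Stepwise on both sides with no change of direction means the note fills in the space between two different chord tones — a passing tone. (Had it turned back to its starting note it would be a neighbor tone instead.)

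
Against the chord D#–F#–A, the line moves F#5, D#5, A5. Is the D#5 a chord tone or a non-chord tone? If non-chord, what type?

D# diminished triad contains D#, F#, A; D# is the root, so it is a chord tone.

Chord tone (the root of D# diminished triad).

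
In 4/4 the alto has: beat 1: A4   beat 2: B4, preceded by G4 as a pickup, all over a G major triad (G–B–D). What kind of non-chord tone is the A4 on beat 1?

Passing tone.

The harmony at that moment is G major triad (G, B, D); A4 is not a chord tone.
It is approached by step up from G4 and left by step up to B4.
Step in, step out in the same direction — a passing tone.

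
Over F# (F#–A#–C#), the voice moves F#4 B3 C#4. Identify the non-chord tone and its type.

The harmony at that moment is F# major triad (F#, A#, C#); B3 is not a chord tone.
It is approached by leap down from F#4 and left by step up to C#4.
Leap in, step out — an appoggiatura.

B3 is an appoggiatura.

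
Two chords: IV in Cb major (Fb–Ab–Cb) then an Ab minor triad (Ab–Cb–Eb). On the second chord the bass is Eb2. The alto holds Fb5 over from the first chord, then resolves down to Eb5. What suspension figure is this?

9–8 suspension.

At the second chord the bass is Eb2. The suspended Fb5 lies a ninth above the bass; after resolving down by step to Eb5, the interval above the bass becomes an octave.
Suspension figures are named by those two intervals: 9–8.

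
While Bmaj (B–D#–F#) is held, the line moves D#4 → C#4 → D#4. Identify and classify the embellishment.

C#4 is a neighbor tone.

The harmony at that moment is B major triad (B, D#, F#); C#4 is not a chord tone.
It is approached by step down from D#4 and left by step up to D#4.
Step away and step back to the same note — a neighbor tone (lower neighbor).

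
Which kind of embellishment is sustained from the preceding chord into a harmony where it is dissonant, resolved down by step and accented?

Approach: by preparation — the pitch is first a chord tone, then held (tied or repeated) while the harmony changes under it. Departure: down by step. Metric position: strong.
A prepared dissonance that resolves downward by step — a suspension. (The same figure resolving upward would be a retardation.)

Suspension.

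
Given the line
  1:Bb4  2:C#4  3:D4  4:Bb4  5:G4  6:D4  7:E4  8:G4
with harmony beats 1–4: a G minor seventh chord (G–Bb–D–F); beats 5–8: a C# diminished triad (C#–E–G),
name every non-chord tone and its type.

The harmony at that moment is G minor seventh chord (G, Bb, D, F); C#4 is not a chord tone.
It is approached by leap down from Bb4 and left by step up to D4.
Leap in, step out — an appoggiatura.
The harmony at that moment is C# diminished triad (C#, E, G); D4 is not a chord tone.
It is approached by leap down from G4 and left by step up to E4.
Leap in, step out — an appoggiatura.

C#4 (beat 2) — appoggiatura; D4 (beat 6) — appoggiatura.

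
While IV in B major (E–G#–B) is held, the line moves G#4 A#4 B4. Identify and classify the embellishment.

A#4 is a passing tone.

The harmony at that moment is E major triad (E, G#, B); A#4 is not a chord tone.
It is approached by step up from G#4 and left by step up to B4.
Step in, step out in the same direction — a passing tone.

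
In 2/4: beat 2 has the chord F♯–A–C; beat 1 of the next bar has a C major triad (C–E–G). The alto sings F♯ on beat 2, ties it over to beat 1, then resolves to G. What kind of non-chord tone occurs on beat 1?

Retardation.

The harmony at that moment is C major triad (C, E, G); F♯ is not a chord tone.
It is held over (the same pitch as the preceding F♯) and left by step up to G.
Held over from the previous chord and resolving up by step — a retardation.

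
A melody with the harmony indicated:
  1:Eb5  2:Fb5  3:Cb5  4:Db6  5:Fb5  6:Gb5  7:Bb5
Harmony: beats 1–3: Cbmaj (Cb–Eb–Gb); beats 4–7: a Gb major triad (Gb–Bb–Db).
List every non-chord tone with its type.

Fb5 (beat 2) — escape tone; Fb5 (beat 5) — appoggiatura.

The harmony at that moment is Cb major triad (Cb, Eb, Gb); Fb5 is not a chord tone.
It is approached by step up from Eb5 and left by leap down to Cb5.
Step in, leap out — an escape tone.
The harmony at that moment is Gb major triad (Gb, Bb, Db); Fb5 is not a chord tone.
It is approached by leap down from Db6 and left by step up to Gb5.
Leap in, step out — an appoggiatura.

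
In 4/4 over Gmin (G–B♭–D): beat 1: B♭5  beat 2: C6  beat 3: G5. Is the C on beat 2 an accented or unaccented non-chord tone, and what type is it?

The harmony at that moment is G minor triad (G, B♭, D); C6 is not a chord tone.
It is approached by step up from B♭5 and left by leap down to G5.
Step in, leap out — an escape tone.
It falls on a weak beat, so it is unaccented.

Unaccented escape tone.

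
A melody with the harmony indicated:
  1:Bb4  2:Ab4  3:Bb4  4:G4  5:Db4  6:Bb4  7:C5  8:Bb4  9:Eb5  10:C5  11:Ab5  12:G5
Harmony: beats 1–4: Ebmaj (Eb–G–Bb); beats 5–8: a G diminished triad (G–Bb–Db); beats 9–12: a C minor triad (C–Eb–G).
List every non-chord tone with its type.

Ab4 (beat 2) — neighbor tone; C5 (beat 7) — neighbor tone; Ab5 (beat 11) — appoggiatura.

The harmony at that moment is Eb major triad (Eb, G, Bb); Ab4 is not a chord tone.
It is approached by step down from Bb4 and left by step up to Bb4.
Step away and step back to the same note — a neighbor tone (lower neighbor).
The harmony at that moment is G diminished triad (G, Bb, Db); C5 is not a chord tone.
It is approached by step up from Bb4 and left by step down to Bb4.
Step away and step back to the same note — a neighbor tone (upper neighbor).
The harmony at that moment is C minor triad (C, Eb, G); Ab5 is not a chord tone.
It is approached by leap up from C5 and left by step down to G5.
Leap in, step out — an appoggiatura.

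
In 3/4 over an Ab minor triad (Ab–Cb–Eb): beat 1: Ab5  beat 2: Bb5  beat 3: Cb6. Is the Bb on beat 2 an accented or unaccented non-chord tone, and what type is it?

Unaccented passing tone.

The harmony at that moment is Ab minor triad (Ab, Cb, Eb); Bb5 is not a chord tone.
It is approached by step up from Ab5 and left by step up to Cb6.
Step in, step out in the same direction — a passing tone.
It falls on a weak beat, so it is unaccented.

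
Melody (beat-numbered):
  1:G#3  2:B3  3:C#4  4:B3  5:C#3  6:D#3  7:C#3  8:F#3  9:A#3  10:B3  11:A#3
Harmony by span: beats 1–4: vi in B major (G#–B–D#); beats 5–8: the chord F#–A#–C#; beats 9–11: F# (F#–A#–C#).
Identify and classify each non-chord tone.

C#4 (beat 3) — neighbor tone; D#3 (beat 6) — neighbor tone; B3 (beat 10) — neighbor tone.

The harmony at that moment is G# minor triad (G#, B, D#); C#4 is not a chord tone.
It is approached by step up from B3 and left by step down to B3.
Step away and step back to the same note — a neighbor tone (upper neighbor).
The harmony at that moment is F# major triad (F#, A#, C#); D#3 is not a chord tone.
It is approached by step up from C#3 and left by step down to C#3.
Step away and step back to the same note — a neighbor tone (upper neighbor).
The harmony at that moment is F# major triad (F#, A#, C#); B3 is not a chord tone.
It is approached by step up from A#3 and left by step down to A#3.
Step away and step back to the same note — a neighbor tone (upper neighbor).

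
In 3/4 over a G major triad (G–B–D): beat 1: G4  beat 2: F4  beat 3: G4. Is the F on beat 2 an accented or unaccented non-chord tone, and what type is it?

Unaccented neighbor tone.

The harmony at that moment is G major triad (G, B, D); F4 is not a chord tone.
It is approached by step down from G4 and left by step up to G4.
Step away and step back to the same note — a neighbor tone (lower neighbor).
It falls on a weak beat, so it is unaccented.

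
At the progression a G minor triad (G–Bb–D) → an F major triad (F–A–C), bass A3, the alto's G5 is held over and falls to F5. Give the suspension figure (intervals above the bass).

7–6 suspension.

At the second chord the bass is A3. The suspended G5 lies a seventh above the bass; after resolving down by step to F5, the interval above the bass becomes a sixth.
Suspension figures are named by those two intervals: 7–6.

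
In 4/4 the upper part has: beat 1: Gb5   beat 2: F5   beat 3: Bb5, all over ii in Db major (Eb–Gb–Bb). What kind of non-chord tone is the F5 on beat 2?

Escape tone.

The harmony at that moment is Eb minor triad (Eb, Gb, Bb); F5 is not a chord tone.
It is approached by step down from Gb5 and left by leap up to Bb5.
Step in, leap out, on a weak beat — an escape tone.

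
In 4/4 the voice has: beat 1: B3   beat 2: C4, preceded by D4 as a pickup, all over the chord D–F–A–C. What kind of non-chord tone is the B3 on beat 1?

Appoggiatura.

The harmony at that moment is D minor seventh chord (D, F, A, C); B3 is not a chord tone.
It is approached by leap down from D4 and left by step up to C4.
Leap in, step out, metrically accented — an appoggiatura.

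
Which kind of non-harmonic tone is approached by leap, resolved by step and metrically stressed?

Appoggiatura.

Approach: by leap. Departure: by step. Metric position: strong.
Leap in, step out, in a metrically strong position — an appoggiatura. (It is the mirror image of the escape tone, which steps in and leaps out from a weak position.)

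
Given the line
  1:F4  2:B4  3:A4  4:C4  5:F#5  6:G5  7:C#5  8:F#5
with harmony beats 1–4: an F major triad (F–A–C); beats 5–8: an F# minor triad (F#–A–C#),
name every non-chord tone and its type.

B4 (beat 2) — appoggiatura; G5 (beat 6) — escape tone.

The harmony at that moment is F major triad (F, A, C); B4 is not a chord tone.
It is approached by leap up from F4 and left by step down to A4.
Leap in, step out — an appoggiatura.
The harmony at that moment is F# minor triad (F#, A, C#); G5 is not a chord tone.
It is approached by step up from F#5 and left by leap down to C#5.
Step in, leap out — an escape tone.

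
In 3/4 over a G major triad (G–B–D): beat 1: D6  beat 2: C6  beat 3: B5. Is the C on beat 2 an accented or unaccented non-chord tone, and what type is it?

Unaccented passing tone.

The harmony at that moment is G major triad (G, B, D); C6 is not a chord tone.
It is approached by step down from D6 and left by step down to B5.
Step in, step out in the same direction — a passing tone.
It falls on a weak beat, so it is unaccented.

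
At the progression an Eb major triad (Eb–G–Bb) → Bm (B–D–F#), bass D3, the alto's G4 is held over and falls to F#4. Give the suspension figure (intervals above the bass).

4–3 suspension.

At the second chord the bass is D3. The suspended G4 lies a fourth above the bass; after resolving down by step to F#4, the interval above the bass becomes a third.
Suspension figures are named by those two intervals: 4–3.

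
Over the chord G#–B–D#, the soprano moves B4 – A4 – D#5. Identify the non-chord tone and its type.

The harmony at that moment is G# minor triad (G#, B, D#); A4 is not a chord tone.
It is approached by step down from B4 and left by leap up to D#5.
Step in, leap out — an escape tone.

A4 is an escape tone.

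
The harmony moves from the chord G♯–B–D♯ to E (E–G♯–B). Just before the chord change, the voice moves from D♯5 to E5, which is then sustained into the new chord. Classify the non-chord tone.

E5 is an anticipation.

The harmony at that moment is G♯ minor triad (G♯, B, D♯); E5 is not a chord tone.
It is approached by step up from D♯5 and then sustained as the same pitch into the next harmony.
Arriving early and becoming a chord tone when the harmony changes — an anticipation.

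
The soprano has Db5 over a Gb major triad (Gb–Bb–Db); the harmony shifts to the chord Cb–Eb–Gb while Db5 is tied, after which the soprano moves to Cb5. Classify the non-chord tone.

Db5 is a suspension.

The harmony at that moment is Cb major triad (Cb, Eb, Gb); Db5 is not a chord tone.
It is held over (the same pitch as the preceding Db5) and left by step down to Cb5.
Held over from the previous chord and resolving down by step — a suspension.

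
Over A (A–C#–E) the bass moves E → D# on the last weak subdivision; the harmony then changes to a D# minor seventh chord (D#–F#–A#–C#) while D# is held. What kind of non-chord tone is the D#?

D# is an anticipation.

The harmony at that moment is A major triad (A, C#, E); D# is not a chord tone.
It is approached by step down from E and then sustained as the same pitch into the next harmony.
Arriving early and becoming a chord tone when the harmony changes — an anticipation.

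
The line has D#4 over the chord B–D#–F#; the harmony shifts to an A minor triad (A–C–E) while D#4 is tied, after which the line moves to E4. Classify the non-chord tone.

D#4 is a retardation.

The harmony at that moment is A minor triad (A, C, E); D#4 is not a chord tone.
It is held over (the same pitch as the preceding D#4) and left by step up to E4.
Held over from the previous chord and resolving up by step — a retardation.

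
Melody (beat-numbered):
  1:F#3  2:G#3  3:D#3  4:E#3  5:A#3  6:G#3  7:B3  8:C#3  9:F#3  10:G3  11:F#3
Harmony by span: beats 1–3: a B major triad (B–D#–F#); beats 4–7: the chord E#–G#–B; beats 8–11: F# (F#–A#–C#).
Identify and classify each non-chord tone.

G#3 (beat 2) — escape tone; A#3 (beat 5) — appoggiatura; G3 (beat 10) — neighbor tone.

The harmony at that moment is B major triad (B, D#, F#); G#3 is not a chord tone.
It is approached by step up from F#3 and left by leap down to D#3.
Step in, leap out — an escape tone.
The harmony at that moment is E# diminished triad (E#, G#, B); A#3 is not a chord tone.
It is approached by leap up from E#3 and left by step down to G#3.
Leap in, step out — an appoggiatura.
The harmony at that moment is F# major triad (F#, A#, C#); G3 is not a chord tone.
It is approached by step up from F#3 and left by step down to F#3.
Step away and step back to the same note — a neighbor tone (upper neighbor).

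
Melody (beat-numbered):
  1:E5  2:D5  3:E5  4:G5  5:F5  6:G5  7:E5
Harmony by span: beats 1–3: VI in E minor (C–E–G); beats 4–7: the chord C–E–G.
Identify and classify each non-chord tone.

D5 (beat 2) — neighbor tone; F5 (beat 5) — neighbor tone.

The harmony at that moment is C major triad (C, E, G); D5 is not a chord tone.
It is approached by step down from E5 and left by step up to E5.
Step away and step back to the same note — a neighbor tone (lower neighbor).
The harmony at that moment is C major triad (C, E, G); F5 is not a chord tone.
It is approached by step down from G5 and left by step up to G5.
Step away and step back to the same note — a neighbor tone (lower neighbor).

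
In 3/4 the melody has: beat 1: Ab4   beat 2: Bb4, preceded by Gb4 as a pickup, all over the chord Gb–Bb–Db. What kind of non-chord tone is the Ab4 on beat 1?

Passing tone.

The harmony at that moment is Gb major triad (Gb, Bb, Db); Ab4 is not a chord tone.
It is approached by step up from Gb4 and left by step up to Bb4.
Step in, step out in the same direction — a passing tone.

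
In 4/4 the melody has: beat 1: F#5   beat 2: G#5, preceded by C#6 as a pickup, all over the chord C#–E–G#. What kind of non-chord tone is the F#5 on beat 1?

The harmony at that moment is C# minor triad (C#, E, G#); F#5 is not a chord tone.
It is approached by leap down from C#6 and left by step up to G#5.
Leap in, step out, metrically accented — an appoggiatura.

Appoggiatura.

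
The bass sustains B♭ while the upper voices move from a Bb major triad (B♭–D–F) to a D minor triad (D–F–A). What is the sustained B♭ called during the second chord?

The harmony at that moment is D minor triad (D, F, A); B♭ is not a chord tone.
It is held over (the same pitch as the preceding B♭) and then sustained as the same pitch into the next harmony.
Sustained through a change of harmony — a pedal tone.

Pedal tone (pedal point).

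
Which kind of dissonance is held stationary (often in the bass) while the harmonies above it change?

Pedal tone.

Approach: none. Departure: none — a single pitch is sustained while the chords change around it, passing through harmonies that do not contain it.
No melodic motion at all; the dissonance is created entirely by the moving harmonies against the stationary note — a pedal tone (pedal point).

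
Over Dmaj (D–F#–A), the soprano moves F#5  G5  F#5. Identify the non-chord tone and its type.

The harmony at that moment is D major triad (D, F#, A); G5 is not a chord tone.
It is approached by step up from F#5 and left by step down to F#5.
Step away and step back to the same note — a neighbor tone (upper neighbor).

G5 is a neighbor tone.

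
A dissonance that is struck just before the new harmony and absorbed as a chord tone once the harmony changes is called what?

Anticipation.

Approach: ahead of the chord change (typically by step), so it is dissonant against the current harmony. Departure: none — the same pitch is restated or held and is a chord tone of the new harmony.
Dissonant first, consonant once the harmony catches up: the note simply arrives early — an anticipation. (The reverse timing, consonant first and dissonant after the change, would be a suspension or retardation.)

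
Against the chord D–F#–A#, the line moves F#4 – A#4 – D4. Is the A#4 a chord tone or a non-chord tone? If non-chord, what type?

Chord tone (the fifth of D augmented triad).

D augmented triad contains D, F#, A#; A# is the fifth, so it is a chord tone.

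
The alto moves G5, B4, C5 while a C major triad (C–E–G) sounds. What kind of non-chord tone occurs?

The harmony at that moment is C major triad (C, E, G); B4 is not a chord tone.
It is approached by leap down from G5 and left by step up to C5.
Leap in, step out — an appoggiatura.

B4 is an appoggiatura.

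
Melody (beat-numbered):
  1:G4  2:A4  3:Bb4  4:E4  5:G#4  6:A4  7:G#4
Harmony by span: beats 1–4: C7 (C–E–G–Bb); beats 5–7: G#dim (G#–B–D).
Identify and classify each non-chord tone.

A4 (beat 2) — passing tone; A4 (beat 6) — neighbor tone.

The harmony at that moment is C dominant seventh chord (C, E, G, Bb); A4 is not a chord tone.
It is approached by step up from G4 and left by step up to Bb4.
Step in, step out in the same direction — a passing tone.
The harmony at that moment is G# diminished triad (G#, B, D); A4 is not a chord tone.
It is approached by step up from G#4 and left by step down to G#4.
Step away and step back to the same note — a neighbor tone (upper neighbor).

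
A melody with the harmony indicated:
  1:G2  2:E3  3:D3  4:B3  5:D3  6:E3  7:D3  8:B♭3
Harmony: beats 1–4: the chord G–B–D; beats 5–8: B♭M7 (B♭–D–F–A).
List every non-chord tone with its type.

E3 (beat 2) — appoggiatura; E3 (beat 6) — neighbor tone.

The harmony at that moment is G major triad (G, B, D); E3 is not a chord tone.
It is approached by leap up from G2 and left by step down to D3.
Leap in, step out — an appoggiatura.
The harmony at that moment is B♭ major seventh chord (B♭, D, F, A); E3 is not a chord tone.
It is approached by step up from D3 and left by step down to D3.
Step away and step back to the same note — a neighbor tone (upper neighbor).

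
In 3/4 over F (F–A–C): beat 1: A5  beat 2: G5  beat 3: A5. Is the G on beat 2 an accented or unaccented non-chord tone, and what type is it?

The harmony at that moment is F major triad (F, A, C); G5 is not a chord tone.
It is approached by step down from A5 and left by step up to A5.
Step away and step back to the same note — a neighbor tone (lower neighbor).
It falls on a weak beat, so it is unaccented.

Unaccented neighbor tone.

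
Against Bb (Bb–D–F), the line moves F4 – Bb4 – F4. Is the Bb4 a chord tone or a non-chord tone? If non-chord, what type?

Chord tone (the root of Bb major triad).

Bb major triad contains Bb, D, F; Bb is the root, so it is a chord tone.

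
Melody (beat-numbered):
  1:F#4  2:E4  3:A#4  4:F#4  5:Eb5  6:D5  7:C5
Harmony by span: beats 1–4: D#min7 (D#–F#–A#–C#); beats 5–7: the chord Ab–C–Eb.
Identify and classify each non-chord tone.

E4 (beat 2) — escape tone; D5 (beat 6) — passing tone.

The harmony at that moment is D# minor seventh chord (D#, F#, A#, C#); E4 is not a chord tone.
It is approached by step down from F#4 and left by leap up to A#4.
Step in, leap out — an escape tone.
The harmony at that moment is Ab major triad (Ab, C, Eb); D5 is not a chord tone.
It is approached by step down from Eb5 and left by step down to C5.
Step in, step out in the same direction — a passing tone.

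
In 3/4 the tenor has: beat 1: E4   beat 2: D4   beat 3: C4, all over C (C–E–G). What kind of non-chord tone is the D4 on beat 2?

The harmony at that moment is C major triad (C, E, G); D4 is not a chord tone.
It is approached by step down from E4 and left by step down to C4.
Step in, step out in the same direction — a passing tone.

Passing tone.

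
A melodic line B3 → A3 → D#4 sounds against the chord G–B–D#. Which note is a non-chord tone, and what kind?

The harmony at that moment is G augmented triad (G, B, D#); A3 is not a chord tone.
It is approached by step down from B3 and left by leap up to D#4.
Step in, leap out — an escape tone.

A3 is an escape tone.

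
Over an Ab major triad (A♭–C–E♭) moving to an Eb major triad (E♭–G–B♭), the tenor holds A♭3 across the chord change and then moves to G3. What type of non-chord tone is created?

The harmony at that moment is E♭ major triad (E♭, G, B♭); A♭3 is not a chord tone.
It is held over (the same pitch as the preceding A♭3) and left by step down to G3.
Held over from the previous chord and resolving down by step — a suspension.

A♭3 is a suspension.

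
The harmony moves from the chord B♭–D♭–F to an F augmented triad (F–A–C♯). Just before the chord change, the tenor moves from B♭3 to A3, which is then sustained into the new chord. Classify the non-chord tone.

The harmony at that moment is B♭ minor triad (B♭, D♭, F); A3 is not a chord tone.
It is approached by step down from B♭3 and then sustained as the same pitch into the next harmony.
Arriving early and becoming a chord tone when the harmony changes — an anticipation.

A3 is an anticipation.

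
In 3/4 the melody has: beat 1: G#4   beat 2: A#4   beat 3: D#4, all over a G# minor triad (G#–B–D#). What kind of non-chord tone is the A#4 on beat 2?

The harmony at that moment is G# minor triad (G#, B, D#); A#4 is not a chord tone.
It is approached by step up from G#4 and left by leap down to D#4.
Step in, leap out, on a weak beat — an escape tone.

Escape tone.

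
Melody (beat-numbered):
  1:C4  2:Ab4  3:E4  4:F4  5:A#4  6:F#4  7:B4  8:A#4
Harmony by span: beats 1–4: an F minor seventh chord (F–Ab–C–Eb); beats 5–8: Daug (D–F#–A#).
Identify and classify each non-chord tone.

E4 (beat 3) — appoggiatura; B4 (beat 7) — appoggiatura.

The harmony at that moment is F minor seventh chord (F, Ab, C, Eb); E4 is not a chord tone.
It is approached by leap down from Ab4 and left by step up to F4.
Leap in, step out — an appoggiatura.
The harmony at that moment is D augmented triad (D, F#, A#); B4 is not a chord tone.
It is approached by leap up from F#4 and left by step down to A#4.
Leap in, step out — an appoggiatura.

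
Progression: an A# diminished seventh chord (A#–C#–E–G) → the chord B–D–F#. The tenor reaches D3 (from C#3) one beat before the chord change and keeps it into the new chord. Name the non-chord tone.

D3 is an anticipation.

The harmony at that moment is A# diminished seventh chord (A#, C#, E, G); D3 is not a chord tone.
It is approached by step up from C#3 and then sustained as the same pitch into the next harmony.
Arriving early and becoming a chord tone when the harmony changes — an anticipation.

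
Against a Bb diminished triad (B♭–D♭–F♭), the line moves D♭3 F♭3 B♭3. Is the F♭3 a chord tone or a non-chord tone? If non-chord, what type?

Bb diminished triad contains B♭, D♭, F♭; F♭ is the fifth, so it is a chord tone.

Chord tone (the fifth of Bb diminished triad).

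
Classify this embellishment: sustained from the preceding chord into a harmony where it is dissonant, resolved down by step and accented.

Suspension.

Approach: by preparation — the pitch is first a chord tone, then held (tied or repeated) while the harmony changes under it. Departure: down by step. Metric position: strong.
A prepared dissonance that resolves downward by step — a suspension. (The same figure resolving upward would be a retardation.)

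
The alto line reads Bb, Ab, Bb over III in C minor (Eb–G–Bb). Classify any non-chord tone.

The harmony at that moment is Eb major triad (Eb, G, Bb); Ab is not a chord tone.
It is approached by step down from Bb and left by step up to Bb.
Step away and step back to the same note — a neighbor tone (lower neighbor).

Ab is a neighbor tone.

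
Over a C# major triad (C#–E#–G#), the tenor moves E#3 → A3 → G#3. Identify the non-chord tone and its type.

The harmony at that moment is C# major triad (C#, E#, G#); A3 is not a chord tone.
It is approached by leap up from E#3 and left by step down to G#3.
Leap in, step out — an appoggiatura.

A3 is an appoggiatura.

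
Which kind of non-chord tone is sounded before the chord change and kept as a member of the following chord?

Approach: ahead of the chord change (typically by step), so it is dissonant against the current harmony. Departure: none — the same pitch is restated or held and is a chord tone of the new harmony.
Dissonant first, consonant once the harmony catches up: the note simply arrives early — an anticipation. (The reverse timing, consonant first and dissonant after the change, would be a suspension or retardation.)

Anticipation.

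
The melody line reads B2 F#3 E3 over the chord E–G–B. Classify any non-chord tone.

The harmony at that moment is E minor triad (E, G, B); F#3 is not a chord tone.
It is approached by leap up from B2 and left by step down to E3.
Leap in, step out — an appoggiatura.

F#3 is an appoggiatura.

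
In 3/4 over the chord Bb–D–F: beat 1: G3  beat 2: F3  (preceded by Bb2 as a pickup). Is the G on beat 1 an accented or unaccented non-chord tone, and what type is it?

The harmony at that moment is Bb major triad (Bb, D, F); G3 is not a chord tone.
It is approached by leap up from Bb2 and left by step down to F3.
Leap in, step out — an appoggiatura.
It falls on the downbeat, so it is accented.

Accented appoggiatura.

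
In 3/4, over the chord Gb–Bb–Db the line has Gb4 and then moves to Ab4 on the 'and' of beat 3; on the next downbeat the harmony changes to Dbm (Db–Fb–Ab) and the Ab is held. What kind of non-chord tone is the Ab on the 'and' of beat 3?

Anticipation.

The harmony at that moment is Gb major triad (Gb, Bb, Db); Ab4 is not a chord tone.
It is approached by step up from Gb4 and then sustained as the same pitch into the next harmony.
Arriving early and becoming a chord tone when the harmony changes — an anticipation.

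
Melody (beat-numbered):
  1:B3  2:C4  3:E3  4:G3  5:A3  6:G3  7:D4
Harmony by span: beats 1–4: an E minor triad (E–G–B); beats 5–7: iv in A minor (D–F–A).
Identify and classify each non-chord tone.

C4 (beat 2) — escape tone; G3 (beat 6) — escape tone.

The harmony at that moment is E minor triad (E, G, B); C4 is not a chord tone.
It is approached by step up from B3 and left by leap down to E3.
Step in, leap out — an escape tone.
The harmony at that moment is D minor triad (D, F, A); G3 is not a chord tone.
It is approached by step down from A3 and left by leap up to D4.
Step in, leap out — an escape tone.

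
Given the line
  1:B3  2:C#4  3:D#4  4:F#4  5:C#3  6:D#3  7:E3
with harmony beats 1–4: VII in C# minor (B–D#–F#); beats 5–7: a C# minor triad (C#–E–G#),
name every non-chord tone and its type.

C#4 (beat 2) — passing tone; D#3 (beat 6) — passing tone.

The harmony at that moment is B major triad (B, D#, F#); C#4 is not a chord tone.
It is approached by step up from B3 and left by step up to D#4.
Step in, step out in the same direction — a passing tone.
The harmony at that moment is C# minor triad (C#, E, G#); D#3 is not a chord tone.
It is approached by step up from C#3 and left by step up to E3.
Step in, step out in the same direction — a passing tone.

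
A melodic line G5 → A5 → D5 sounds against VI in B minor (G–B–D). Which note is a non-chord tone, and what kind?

The harmony at that moment is G major triad (G, B, D); A5 is not a chord tone.
It is approached by step up from G5 and left by leap down to D5.
Step in, leap out — an escape tone.

A5 is an escape tone.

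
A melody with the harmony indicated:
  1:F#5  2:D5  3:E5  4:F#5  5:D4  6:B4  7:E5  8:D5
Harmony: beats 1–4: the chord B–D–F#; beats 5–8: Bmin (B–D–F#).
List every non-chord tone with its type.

E5 (beat 3) — passing tone; E5 (beat 7) — appoggiatura.

The harmony at that moment is B minor triad (B, D, F#); E5 is not a chord tone.
It is approached by step up from D5 and left by step up to F#5.
Step in, step out in the same direction — a passing tone.
The harmony at that moment is B minor triad (B, D, F#); E5 is not a chord tone.
It is approached by leap up from B4 and left by step down to D5.
Leap in, step out — an appoggiatura.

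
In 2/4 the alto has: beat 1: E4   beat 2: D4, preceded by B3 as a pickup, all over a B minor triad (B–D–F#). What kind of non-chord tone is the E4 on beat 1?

The harmony at that moment is B minor triad (B, D, F#); E4 is not a chord tone.
It is approached by leap up from B3 and left by step down to D4.
Leap in, step out, metrically accented — an appoggiatura.

Appoggiatura.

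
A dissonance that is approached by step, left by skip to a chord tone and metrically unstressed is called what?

Escape tone.

Approach: by step. Departure: by leap. Metric position: weak.
Step in, leap out, from a weak position — an escape tone (échappée). (It is the mirror image of the appoggiatura, which leaps in and steps out on a strong beat.)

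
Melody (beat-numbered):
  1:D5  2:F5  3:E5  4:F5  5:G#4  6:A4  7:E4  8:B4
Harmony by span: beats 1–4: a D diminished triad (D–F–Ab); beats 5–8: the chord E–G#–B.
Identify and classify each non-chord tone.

The harmony at that moment is D diminished triad (D, F, Ab); E5 is not a chord tone.
It is approached by step down from F5 and left by step up to F5.
Step away and step back to the same note — a neighbor tone (lower neighbor).
The harmony at that moment is E major triad (E, G#, B); A4 is not a chord tone.
It is approached by step up from G#4 and left by leap down to E4.
Step in, leap out — an escape tone.

E5 (beat 3) — neighbor tone; A4 (beat 6) — escape tone.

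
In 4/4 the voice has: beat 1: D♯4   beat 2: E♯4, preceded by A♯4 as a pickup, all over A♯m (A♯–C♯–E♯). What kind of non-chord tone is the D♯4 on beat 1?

The harmony at that moment is A♯ minor triad (A♯, C♯, E♯); D♯4 is not a chord tone.
It is approached by leap down from A♯4 and left by step up to E♯4.
Leap in, step out, metrically accented — an appoggiatura.

Appoggiatura.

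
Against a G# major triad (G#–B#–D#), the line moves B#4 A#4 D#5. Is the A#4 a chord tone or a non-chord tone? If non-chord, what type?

The harmony at that moment is G# major triad (G#, B#, D#); A#4 is not a chord tone.
It is approached by step down from B#4 and left by leap up to D#5.
Step in, leap out — an escape tone.

Non-chord tone — an escape tone.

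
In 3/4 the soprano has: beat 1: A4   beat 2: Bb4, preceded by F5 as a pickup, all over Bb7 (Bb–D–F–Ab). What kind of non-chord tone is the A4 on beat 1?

Appoggiatura.

The harmony at that moment is Bb dominant seventh chord (Bb, D, F, Ab); A4 is not a chord tone.
It is approached by leap down from F5 and left by step up to Bb4.
Leap in, step out, metrically accented — an appoggiatura.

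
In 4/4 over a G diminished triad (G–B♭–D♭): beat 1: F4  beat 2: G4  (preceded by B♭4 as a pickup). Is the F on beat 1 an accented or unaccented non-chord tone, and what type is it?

Accented appoggiatura.

The harmony at that moment is G diminished triad (G, B♭, D♭); F4 is not a chord tone.
It is approached by leap down from B♭4 and left by step up to G4.
Leap in, step out — an appoggiatura.
It falls on the downbeat, so it is accented.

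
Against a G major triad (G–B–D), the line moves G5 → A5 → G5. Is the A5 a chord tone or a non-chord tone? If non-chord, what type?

The harmony at that moment is G major triad (G, B, D); A5 is not a chord tone.
It is approached by step up from G5 and left by step down to G5.
Step away and step back to the same note — a neighbor tone (upper neighbor).

Non-chord tone — a neighbor tone.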